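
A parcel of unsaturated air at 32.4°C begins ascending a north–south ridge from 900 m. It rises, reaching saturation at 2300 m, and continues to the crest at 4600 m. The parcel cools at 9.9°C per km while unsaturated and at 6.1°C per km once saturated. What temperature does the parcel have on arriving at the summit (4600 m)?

4.51°C

From 900 m to 2300 m (dry): cools by 9.9 × 1.4 = 13.86°C, giving 18.54°C.
From 2300 m to 4600 m (saturated): cools by 6.1 × 2.3 = 14.03°C, giving 4.51°C.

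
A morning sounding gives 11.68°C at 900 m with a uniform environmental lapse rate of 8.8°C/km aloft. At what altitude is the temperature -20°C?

Height above start = (11.68 − (-20)) / 8.8 = 3.6 km
Altitude = 900 m + 3600 m = 4500 m

4500 m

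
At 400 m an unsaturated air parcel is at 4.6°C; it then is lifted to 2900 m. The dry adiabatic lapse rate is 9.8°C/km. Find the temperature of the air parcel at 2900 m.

-19.9°C

Dry adiabatic to 2900 m: -9.8 × 2.5 km = -24.5°C, so T = -19.9°C.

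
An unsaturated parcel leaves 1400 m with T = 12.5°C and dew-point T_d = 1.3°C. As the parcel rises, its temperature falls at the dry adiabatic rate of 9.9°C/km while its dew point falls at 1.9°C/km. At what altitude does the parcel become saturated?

T and T_d converge at 9.9 − 1.9 = 8°C per km
Height above start = (12.5 − 1.3) / 8 = 1.4 km
LCL altitude = 1400 m + 1400 m = 2800 m

2800 m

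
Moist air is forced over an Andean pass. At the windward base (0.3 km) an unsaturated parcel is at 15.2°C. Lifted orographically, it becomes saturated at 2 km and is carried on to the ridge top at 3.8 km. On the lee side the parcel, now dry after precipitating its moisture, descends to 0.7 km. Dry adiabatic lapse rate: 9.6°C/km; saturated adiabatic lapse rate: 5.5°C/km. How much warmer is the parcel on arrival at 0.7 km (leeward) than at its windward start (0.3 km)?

300 → 2000 m (dry, 9.6°C/km): ΔT = -9.6 × 1.7 = -16.32°C → T = -1.12°C
2000 → 3800 m (saturated, 5.5°C/km): ΔT = -5.5 × 1.8 = -9.9°C → T = -11.02°C
3800 → 700 m (dry descent, 9.6°C/km): ΔT = +9.6 × 3.1 = +29.76°C → T = 18.74°C
Net change vs windward start: 18.74 − 15.2 = +3.54°C

+3.54°C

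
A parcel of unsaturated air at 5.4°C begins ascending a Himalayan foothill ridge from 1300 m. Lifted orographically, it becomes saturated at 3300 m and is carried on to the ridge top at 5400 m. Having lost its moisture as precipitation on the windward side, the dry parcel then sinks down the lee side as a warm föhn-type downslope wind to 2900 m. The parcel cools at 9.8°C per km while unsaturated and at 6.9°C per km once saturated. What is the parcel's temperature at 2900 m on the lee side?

-4.19°C

1300 → 3300 m (dry, 9.8°C/km): ΔT = -9.8 × 2 = -19.6°C → T = -14.2°C
3300 → 5400 m (saturated, 6.9°C/km): ΔT = -6.9 × 2.1 = -14.49°C → T = -28.69°C
5400 → 2900 m (dry descent, 9.8°C/km): ΔT = +9.8 × 2.5 = +24.5°C → T = -4.19°C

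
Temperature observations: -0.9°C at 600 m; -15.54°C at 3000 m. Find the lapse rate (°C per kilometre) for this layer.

6.1°C/km

Γ = −ΔT/Δz = (-0.9 − (-15.54)) / (3000 − 600) m
  = 14.64°C / 2.4 km = 6.1°C/km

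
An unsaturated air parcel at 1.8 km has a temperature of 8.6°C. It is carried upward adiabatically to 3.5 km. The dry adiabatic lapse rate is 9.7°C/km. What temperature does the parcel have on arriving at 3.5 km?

1800–3500 m, dry adiabatic: Δz = 1.7 km ⇒ ΔT = -16.49°C; T = -7.89°C

-7.89°C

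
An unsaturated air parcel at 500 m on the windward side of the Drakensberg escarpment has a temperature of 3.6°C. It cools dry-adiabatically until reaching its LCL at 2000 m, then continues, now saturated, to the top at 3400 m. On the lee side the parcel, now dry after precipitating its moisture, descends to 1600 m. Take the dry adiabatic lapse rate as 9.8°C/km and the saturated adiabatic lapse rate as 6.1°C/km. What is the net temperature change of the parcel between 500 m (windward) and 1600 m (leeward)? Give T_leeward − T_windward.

-5.6°C

500 → 2000 m (dry, 9.8°C/km): ΔT = -9.8 × 1.5 = -14.7°C → T = -11.1°C
2000 → 3400 m (saturated, 6.1°C/km): ΔT = -6.1 × 1.4 = -8.54°C → T = -19.64°C
3400 → 1600 m (dry descent, 9.8°C/km): ΔT = +9.8 × 1.8 = +17.64°C → T = -2°C
Net change vs windward start: -2 − 3.6 = -5.6°C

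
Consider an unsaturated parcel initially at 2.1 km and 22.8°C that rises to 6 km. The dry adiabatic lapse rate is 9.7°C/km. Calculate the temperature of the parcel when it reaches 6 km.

Dry adiabatic to 6000 m: -9.7 × 3.9 km = -37.83°C, so T = -15.03°C.

-15.03°C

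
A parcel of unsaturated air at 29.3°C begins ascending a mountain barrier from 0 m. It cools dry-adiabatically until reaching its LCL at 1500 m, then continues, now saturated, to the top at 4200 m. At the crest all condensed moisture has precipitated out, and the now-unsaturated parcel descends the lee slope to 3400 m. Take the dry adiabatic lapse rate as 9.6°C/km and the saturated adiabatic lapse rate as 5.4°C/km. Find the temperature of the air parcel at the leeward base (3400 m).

0 → 1500 m (dry, 9.6°C/km): ΔT = -9.6 × 1.5 = -14.4°C → T = 14.9°C
1500 → 4200 m (saturated, 5.4°C/km): ΔT = -5.4 × 2.7 = -14.58°C → T = 0.32°C
4200 → 3400 m (dry descent, 9.6°C/km): ΔT = +9.6 × 0.8 = +7.68°C → T = 8°C

8°C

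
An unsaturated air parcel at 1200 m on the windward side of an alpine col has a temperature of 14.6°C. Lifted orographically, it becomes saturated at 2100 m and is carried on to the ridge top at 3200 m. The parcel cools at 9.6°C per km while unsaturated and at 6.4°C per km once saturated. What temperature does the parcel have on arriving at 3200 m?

1200 → 2100 m (dry, 9.6°C/km): ΔT = -9.6 × 0.9 = -8.64°C → T = 5.96°C
2100 → 3200 m (saturated, 6.4°C/km): ΔT = -6.4 × 1.1 = -7.04°C → T = -1.08°C

-1.08°C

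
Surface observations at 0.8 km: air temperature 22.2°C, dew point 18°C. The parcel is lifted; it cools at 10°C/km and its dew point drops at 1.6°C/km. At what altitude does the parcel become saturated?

1.3 km

T and T_d converge at 10 − 1.6 = 8.4°C per km
Height above start = (22.2 − 18) / 8.4 = 0.5 km
LCL altitude = 800 m + 500 m = 1300 m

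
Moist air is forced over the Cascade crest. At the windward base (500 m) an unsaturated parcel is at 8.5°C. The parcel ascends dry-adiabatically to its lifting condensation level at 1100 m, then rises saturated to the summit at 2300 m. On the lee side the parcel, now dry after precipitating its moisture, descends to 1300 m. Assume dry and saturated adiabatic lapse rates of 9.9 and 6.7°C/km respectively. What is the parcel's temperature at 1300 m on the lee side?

Dry to 1100 m: -9.9 × 0.6 km = -5.94°C, so T = 2.56°C.
Saturated to 2300 m: -6.7 × 1.2 km = -8.04°C, so T = -5.48°C.
Dry descent to 1300 m: +9.9 × 1 km = +9.9°C, so T = 4.42°C.

4.42°C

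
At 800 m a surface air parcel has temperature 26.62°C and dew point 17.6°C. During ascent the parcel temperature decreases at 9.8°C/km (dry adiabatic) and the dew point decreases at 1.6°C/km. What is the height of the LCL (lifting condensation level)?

1900 m

T and T_d converge at 9.8 − 1.6 = 8.2°C per km
Height above start = (26.62 − 17.6) / 8.2 = 1.1 km
LCL altitude = 800 m + 1100 m = 1900 m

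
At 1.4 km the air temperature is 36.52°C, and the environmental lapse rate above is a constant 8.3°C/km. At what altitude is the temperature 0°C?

Height above start = (36.52 − 0) / 8.3 = 4.4 km
Altitude = 1400 m + 4400 m = 5800 m

5.8 km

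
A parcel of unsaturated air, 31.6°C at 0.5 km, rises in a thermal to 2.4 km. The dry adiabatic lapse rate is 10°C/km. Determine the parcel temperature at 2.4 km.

From 500 m to 2400 m (dry adiabatic): cools by 10 × 1.9 = 19°C, giving 12.6°C.

12.6°C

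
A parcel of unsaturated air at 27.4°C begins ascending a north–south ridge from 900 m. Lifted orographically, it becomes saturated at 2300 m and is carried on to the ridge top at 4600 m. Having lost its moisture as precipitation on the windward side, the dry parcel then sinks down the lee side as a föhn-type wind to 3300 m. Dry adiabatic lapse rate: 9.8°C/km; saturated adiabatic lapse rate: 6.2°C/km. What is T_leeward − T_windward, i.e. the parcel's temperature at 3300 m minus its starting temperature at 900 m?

Dry to 2300 m: -9.8 × 1.4 km = -13.72°C, so T = 13.68°C.
Saturated to 4600 m: -6.2 × 2.3 km = -14.26°C, so T = -0.58°C.
Dry descent to 3300 m: +9.8 × 1.3 km = +12.74°C, so T = 12.16°C.
Net change vs windward start: 12.16 − 27.4 = -15.24°C

-15.24°C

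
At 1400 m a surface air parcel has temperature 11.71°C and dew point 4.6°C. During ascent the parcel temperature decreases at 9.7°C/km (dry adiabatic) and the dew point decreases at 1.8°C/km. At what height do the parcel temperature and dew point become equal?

T and T_d converge at 9.7 − 1.8 = 7.9°C per km
Height above start = (11.71 − 4.6) / 7.9 = 0.9 km
LCL altitude = 1400 m + 900 m = 2300 m

2300 m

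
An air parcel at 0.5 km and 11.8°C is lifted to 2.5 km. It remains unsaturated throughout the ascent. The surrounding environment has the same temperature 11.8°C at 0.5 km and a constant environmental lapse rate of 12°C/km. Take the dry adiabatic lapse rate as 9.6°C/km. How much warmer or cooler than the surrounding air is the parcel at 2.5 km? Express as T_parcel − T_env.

Parcel:
  500 → 2500 m (dry, 9.6°C/km): ΔT = -9.6 × 2 = -19.2°C → T = -7.4°C
Environment:
  500 → 2500 m (environment, 12°C/km): ΔT = -12 × 2 = -24°C → T = -12.2°C
T_parcel − T_env = -7.4 − (-12.2) = +4.8°C

+4.8°C (parcel warmer than environment)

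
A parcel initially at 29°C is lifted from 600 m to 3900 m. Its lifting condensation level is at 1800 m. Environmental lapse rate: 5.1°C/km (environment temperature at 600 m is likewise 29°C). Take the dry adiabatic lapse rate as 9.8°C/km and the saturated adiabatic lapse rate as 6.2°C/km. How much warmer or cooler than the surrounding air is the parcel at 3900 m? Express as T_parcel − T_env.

-7.95°C (parcel cooler than environment)

Parcel:
  From 600 m to 1800 m (dry): cools by 9.8 × 1.2 = 11.76°C, giving 17.24°C.
  From 1800 m to 3900 m (saturated): cools by 6.2 × 2.1 = 13.02°C, giving 4.22°C.
Environment:
  From 600 m to 3900 m (environment): cools by 5.1 × 3.3 = 16.83°C, giving 12.17°C.
T_parcel − T_env = 4.22 − 12.17 = -7.95°C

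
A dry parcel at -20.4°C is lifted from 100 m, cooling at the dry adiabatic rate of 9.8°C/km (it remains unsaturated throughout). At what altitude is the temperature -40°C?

2100 m

Height above start = (-20.4 − (-40)) / 9.8 = 2 km
Altitude = 100 m + 2000 m = 2100 m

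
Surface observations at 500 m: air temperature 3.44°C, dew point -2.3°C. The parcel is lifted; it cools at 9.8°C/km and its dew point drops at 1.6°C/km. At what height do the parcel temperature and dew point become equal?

1200 m

T and T_d converge at 9.8 − 1.6 = 8.2°C per km
Height above start = (3.44 − (-2.3)) / 8.2 = 0.7 km
LCL altitude = 500 m + 700 m = 1200 m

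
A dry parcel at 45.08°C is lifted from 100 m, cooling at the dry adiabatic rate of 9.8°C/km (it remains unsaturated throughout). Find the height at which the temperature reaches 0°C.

Height above start = (45.08 − 0) / 9.8 = 4.6 km
Altitude = 100 m + 4600 m = 4700 m

4700 m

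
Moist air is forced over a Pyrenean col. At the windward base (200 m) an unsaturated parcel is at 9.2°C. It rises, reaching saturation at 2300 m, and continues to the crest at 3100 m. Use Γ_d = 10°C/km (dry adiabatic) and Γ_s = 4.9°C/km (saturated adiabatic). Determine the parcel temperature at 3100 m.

-15.72°C

Dry to 2300 m: -10 × 2.1 km = -21°C, so T = -11.8°C.
Saturated to 3100 m: -4.9 × 0.8 km = -3.92°C, so T = -15.72°C.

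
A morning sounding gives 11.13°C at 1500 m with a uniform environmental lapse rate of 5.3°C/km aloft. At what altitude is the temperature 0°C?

3600 m

Height above start = (11.13 − 0) / 5.3 = 2.1 km
Altitude = 1500 m + 2100 m = 3600 m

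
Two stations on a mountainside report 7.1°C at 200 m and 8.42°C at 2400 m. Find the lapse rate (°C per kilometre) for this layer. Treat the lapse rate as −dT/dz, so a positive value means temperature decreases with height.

-0.6°C/km

Γ = −ΔT/Δz = (7.1 − 8.42) / (2400 − 200) m
  = -1.32°C / 2.2 km = -0.6°C/km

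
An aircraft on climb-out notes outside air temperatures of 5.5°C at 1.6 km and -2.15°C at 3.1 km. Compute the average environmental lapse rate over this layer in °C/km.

5.1°C/km

Γ = −ΔT/Δz = (5.5 − (-2.15)) / (3100 − 1600) m
  = 7.65°C / 1.5 km = 5.1°C/km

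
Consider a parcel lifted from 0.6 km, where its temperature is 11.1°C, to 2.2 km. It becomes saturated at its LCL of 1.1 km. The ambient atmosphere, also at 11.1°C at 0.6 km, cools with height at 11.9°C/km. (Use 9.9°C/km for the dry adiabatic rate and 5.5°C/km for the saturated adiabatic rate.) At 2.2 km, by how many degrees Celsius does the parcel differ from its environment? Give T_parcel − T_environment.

+8.04°C (parcel warmer than environment)

Parcel:
  From 600 m to 1100 m (dry): cools by 9.9 × 0.5 = 4.95°C, giving 6.15°C.
  From 1100 m to 2200 m (saturated): cools by 5.5 × 1.1 = 6.05°C, giving 0.1°C.
Environment:
  From 600 m to 2200 m (environment): cools by 11.9 × 1.6 = 19.04°C, giving -7.94°C.
T_parcel − T_env = 0.1 − (-7.94) = +8.04°C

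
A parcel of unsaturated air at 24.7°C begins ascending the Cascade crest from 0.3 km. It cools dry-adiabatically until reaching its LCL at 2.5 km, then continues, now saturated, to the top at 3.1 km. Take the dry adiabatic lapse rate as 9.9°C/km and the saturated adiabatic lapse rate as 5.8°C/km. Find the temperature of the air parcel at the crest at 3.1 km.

Dry to 2500 m: -9.9 × 2.2 km = -21.78°C, so T = 2.92°C.
Saturated to 3100 m: -5.8 × 0.6 km = -3.48°C, so T = -0.56°C.

-0.56°C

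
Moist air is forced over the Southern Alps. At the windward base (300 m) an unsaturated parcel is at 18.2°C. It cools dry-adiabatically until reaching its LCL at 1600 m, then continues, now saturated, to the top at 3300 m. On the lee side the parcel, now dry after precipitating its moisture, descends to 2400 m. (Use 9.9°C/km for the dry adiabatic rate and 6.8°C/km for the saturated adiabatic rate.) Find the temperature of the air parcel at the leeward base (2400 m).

2.68°C

300–1600 m, dry: Δz = 1.3 km ⇒ ΔT = -12.87°C; T = 5.33°C
1600–3300 m, saturated: Δz = 1.7 km ⇒ ΔT = -11.56°C; T = -6.23°C
3300–2400 m, dry descent: Δz = 0.9 km ⇒ ΔT = +8.91°C; T = 2.68°C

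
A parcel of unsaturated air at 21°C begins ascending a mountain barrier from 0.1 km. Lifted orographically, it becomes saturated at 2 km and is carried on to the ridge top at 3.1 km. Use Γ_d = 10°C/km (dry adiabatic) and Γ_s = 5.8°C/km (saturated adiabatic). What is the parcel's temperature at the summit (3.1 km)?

100–2000 m, dry: Δz = 1.9 km ⇒ ΔT = -19°C; T = 2°C
2000–3100 m, saturated: Δz = 1.1 km ⇒ ΔT = -6.38°C; T = -4.38°C

-4.38°C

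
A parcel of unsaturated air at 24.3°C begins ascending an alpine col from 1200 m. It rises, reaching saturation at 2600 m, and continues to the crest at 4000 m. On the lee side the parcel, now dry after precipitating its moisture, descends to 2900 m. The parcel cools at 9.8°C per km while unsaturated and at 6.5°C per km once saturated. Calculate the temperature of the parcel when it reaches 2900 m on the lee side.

1200–2600 m, dry: Δz = 1.4 km ⇒ ΔT = -13.72°C; T = 10.58°C
2600–4000 m, saturated: Δz = 1.4 km ⇒ ΔT = -9.1°C; T = 1.48°C
4000–2900 m, dry descent: Δz = 1.1 km ⇒ ΔT = +10.78°C; T = 12.26°C

12.26°C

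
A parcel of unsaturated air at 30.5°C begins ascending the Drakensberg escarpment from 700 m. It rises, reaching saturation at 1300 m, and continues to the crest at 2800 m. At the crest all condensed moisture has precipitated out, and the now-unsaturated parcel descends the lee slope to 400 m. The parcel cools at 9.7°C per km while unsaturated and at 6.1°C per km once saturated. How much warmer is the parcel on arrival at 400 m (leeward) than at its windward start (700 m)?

+8.31°C

700 → 1300 m (dry, 9.7°C/km): ΔT = -9.7 × 0.6 = -5.82°C → T = 24.68°C
1300 → 2800 m (saturated, 6.1°C/km): ΔT = -6.1 × 1.5 = -9.15°C → T = 15.53°C
2800 → 400 m (dry descent, 9.7°C/km): ΔT = +9.7 × 2.4 = +23.28°C → T = 38.81°C
Net change vs windward start: 38.81 − 30.5 = +8.31°C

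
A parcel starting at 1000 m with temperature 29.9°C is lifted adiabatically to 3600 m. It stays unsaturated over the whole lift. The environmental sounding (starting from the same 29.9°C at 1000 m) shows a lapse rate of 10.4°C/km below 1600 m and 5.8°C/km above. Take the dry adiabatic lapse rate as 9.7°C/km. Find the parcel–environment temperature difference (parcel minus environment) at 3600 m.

Parcel:
  From 1000 m to 3600 m (dry): cools by 9.7 × 2.6 = 25.22°C, giving 4.68°C.
Environment:
  From 1000 m to 1600 m (environment, lower layer): cools by 10.4 × 0.6 = 6.24°C, giving 23.66°C.
  From 1600 m to 3600 m (environment, upper layer): cools by 5.8 × 2 = 11.6°C, giving 12.06°C.
T_parcel − T_env = 4.68 − 12.06 = -7.38°C

-7.38°C (parcel cooler than environment)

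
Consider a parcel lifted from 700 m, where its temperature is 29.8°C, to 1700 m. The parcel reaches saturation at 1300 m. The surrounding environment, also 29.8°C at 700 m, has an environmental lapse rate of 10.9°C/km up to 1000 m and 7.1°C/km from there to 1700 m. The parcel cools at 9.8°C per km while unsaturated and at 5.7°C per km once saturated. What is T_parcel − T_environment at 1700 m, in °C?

+0.08°C (parcel warmer than environment)

Parcel:
  700 → 1300 m (dry, 9.8°C/km): ΔT = -9.8 × 0.6 = -5.88°C → T = 23.92°C
  1300 → 1700 m (saturated, 5.7°C/km): ΔT = -5.7 × 0.4 = -2.28°C → T = 21.64°C
Environment:
  700 → 1000 m (environment, lower layer, 10.9°C/km): ΔT = -10.9 × 0.3 = -3.27°C → T = 26.53°C
  1000 → 1700 m (environment, upper layer, 7.1°C/km): ΔT = -7.1 × 0.7 = -4.97°C → T = 21.56°C
T_parcel − T_env = 21.64 − 21.56 = +0.08°C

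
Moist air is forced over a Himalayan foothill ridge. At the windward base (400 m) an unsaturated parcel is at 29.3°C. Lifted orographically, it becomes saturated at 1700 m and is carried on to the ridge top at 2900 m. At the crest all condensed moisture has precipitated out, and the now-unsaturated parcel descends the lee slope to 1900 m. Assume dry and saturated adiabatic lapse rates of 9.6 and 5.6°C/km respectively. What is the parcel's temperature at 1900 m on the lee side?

19.7°C

From 400 m to 1700 m (dry): cools by 9.6 × 1.3 = 12.48°C, giving 16.82°C.
From 1700 m to 2900 m (saturated): cools by 5.6 × 1.2 = 6.72°C, giving 10.1°C.
From 2900 m to 1900 m (dry descent): warms by 9.6 × 1 = 9.6°C, giving 19.7°C.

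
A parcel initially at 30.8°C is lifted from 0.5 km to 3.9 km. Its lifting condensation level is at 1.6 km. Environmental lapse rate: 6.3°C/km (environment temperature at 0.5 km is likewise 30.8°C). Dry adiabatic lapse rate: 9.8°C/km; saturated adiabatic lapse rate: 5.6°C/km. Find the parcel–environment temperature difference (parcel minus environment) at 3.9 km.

Parcel:
  500–1600 m, dry: Δz = 1.1 km ⇒ ΔT = -10.78°C; T = 20.02°C
  1600–3900 m, saturated: Δz = 2.3 km ⇒ ΔT = -12.88°C; T = 7.14°C
Environment:
  500–3900 m, environment: Δz = 3.4 km ⇒ ΔT = -21.42°C; T = 9.38°C
T_parcel − T_env = 7.14 − 9.38 = -2.24°C

-2.24°C (parcel cooler than environment)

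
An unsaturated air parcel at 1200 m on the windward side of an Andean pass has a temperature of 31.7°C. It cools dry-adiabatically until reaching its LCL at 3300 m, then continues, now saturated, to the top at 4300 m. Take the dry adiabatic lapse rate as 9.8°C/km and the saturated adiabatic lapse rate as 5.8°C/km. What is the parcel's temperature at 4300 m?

5.32°C

1200–3300 m, dry: Δz = 2.1 km ⇒ ΔT = -20.58°C; T = 11.12°C
3300–4300 m, saturated: Δz = 1 km ⇒ ΔT = -5.8°C; T = 5.32°C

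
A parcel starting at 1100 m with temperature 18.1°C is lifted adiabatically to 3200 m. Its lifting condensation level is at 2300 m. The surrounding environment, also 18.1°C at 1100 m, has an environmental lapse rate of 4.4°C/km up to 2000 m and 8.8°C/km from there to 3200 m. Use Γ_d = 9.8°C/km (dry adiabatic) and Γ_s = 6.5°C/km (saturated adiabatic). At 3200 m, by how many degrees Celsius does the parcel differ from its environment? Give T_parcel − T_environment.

Parcel:
  1100 → 2300 m (dry, 9.8°C/km): ΔT = -9.8 × 1.2 = -11.76°C → T = 6.34°C
  2300 → 3200 m (saturated, 6.5°C/km): ΔT = -6.5 × 0.9 = -5.85°C → T = 0.49°C
Environment:
  1100 → 2000 m (environment, lower layer, 4.4°C/km): ΔT = -4.4 × 0.9 = -3.96°C → T = 14.14°C
  2000 → 3200 m (environment, upper layer, 8.8°C/km): ΔT = -8.8 × 1.2 = -10.56°C → T = 3.58°C
T_parcel − T_env = 0.49 − 3.58 = -3.09°C

-3.09°C (parcel cooler than environment)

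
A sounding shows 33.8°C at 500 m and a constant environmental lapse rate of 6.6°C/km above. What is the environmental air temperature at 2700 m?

19.28°C

Environmental to 2700 m: -6.6 × 2.2 km = -14.52°C, so T = 19.28°C.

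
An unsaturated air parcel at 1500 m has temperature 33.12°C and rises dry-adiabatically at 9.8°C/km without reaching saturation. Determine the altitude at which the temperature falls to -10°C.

5900 m

Height above start = (33.12 − (-10)) / 9.8 = 4.4 km
Altitude = 1500 m + 4400 m = 5900 m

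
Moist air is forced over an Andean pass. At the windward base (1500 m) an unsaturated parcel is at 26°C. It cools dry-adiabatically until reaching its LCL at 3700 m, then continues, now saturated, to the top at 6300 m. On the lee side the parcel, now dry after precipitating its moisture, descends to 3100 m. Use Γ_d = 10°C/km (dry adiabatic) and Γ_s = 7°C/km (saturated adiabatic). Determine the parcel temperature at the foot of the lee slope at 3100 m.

17.8°C

1500–3700 m, dry: Δz = 2.2 km ⇒ ΔT = -22°C; T = 4°C
3700–6300 m, saturated: Δz = 2.6 km ⇒ ΔT = -18.2°C; T = -14.2°C
6300–3100 m, dry descent: Δz = 3.2 km ⇒ ΔT = +32°C; T = 17.8°C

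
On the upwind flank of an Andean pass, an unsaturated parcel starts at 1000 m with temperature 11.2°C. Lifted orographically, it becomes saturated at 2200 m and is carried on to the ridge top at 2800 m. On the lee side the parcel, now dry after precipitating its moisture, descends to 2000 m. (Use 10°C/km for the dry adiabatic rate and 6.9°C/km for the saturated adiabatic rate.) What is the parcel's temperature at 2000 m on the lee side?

3.06°C

Dry to 2200 m: -10 × 1.2 km = -12°C, so T = -0.8°C.
Saturated to 2800 m: -6.9 × 0.6 km = -4.14°C, so T = -4.94°C.
Dry descent to 2000 m: +10 × 0.8 km = +8°C, so T = 3.06°C.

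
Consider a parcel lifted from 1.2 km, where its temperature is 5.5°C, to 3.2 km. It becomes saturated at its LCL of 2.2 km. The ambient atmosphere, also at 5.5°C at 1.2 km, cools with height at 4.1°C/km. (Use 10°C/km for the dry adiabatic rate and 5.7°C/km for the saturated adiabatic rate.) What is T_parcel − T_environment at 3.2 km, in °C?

Parcel:
  1200 → 2200 m (dry, 10°C/km): ΔT = -10 × 1 = -10°C → T = -4.5°C
  2200 → 3200 m (saturated, 5.7°C/km): ΔT = -5.7 × 1 = -5.7°C → T = -10.2°C
Environment:
  1200 → 3200 m (environment, 4.1°C/km): ΔT = -4.1 × 2 = -8.2°C → T = -2.7°C
T_parcel − T_env = -10.2 − (-2.7) = -7.5°C

-7.5°C (parcel cooler than environment)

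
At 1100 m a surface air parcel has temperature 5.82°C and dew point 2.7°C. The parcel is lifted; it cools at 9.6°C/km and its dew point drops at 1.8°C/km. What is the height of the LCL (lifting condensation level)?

1500 m

T and T_d converge at 9.6 − 1.8 = 7.8°C per km
Height above start = (5.82 − 2.7) / 7.8 = 0.4 km
LCL altitude = 1100 m + 400 m = 1500 m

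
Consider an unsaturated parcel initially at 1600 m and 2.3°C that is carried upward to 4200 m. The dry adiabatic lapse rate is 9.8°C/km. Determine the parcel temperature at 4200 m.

-23.18°C

1600 → 4200 m (dry adiabatic, 9.8°C/km): ΔT = -9.8 × 2.6 = -25.48°C → T = -23.18°C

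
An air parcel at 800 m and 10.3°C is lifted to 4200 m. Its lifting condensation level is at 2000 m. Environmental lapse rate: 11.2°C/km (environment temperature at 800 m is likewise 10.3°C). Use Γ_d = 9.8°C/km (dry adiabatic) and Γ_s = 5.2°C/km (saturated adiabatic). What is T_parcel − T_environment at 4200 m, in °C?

Parcel:
  800 → 2000 m (dry, 9.8°C/km): ΔT = -9.8 × 1.2 = -11.76°C → T = -1.46°C
  2000 → 4200 m (saturated, 5.2°C/km): ΔT = -5.2 × 2.2 = -11.44°C → T = -12.9°C
Environment:
  800 → 4200 m (environment, 11.2°C/km): ΔT = -11.2 × 3.4 = -38.08°C → T = -27.78°C
T_parcel − T_env = -12.9 − (-27.78) = +14.88°C

+14.88°C (parcel warmer than environment)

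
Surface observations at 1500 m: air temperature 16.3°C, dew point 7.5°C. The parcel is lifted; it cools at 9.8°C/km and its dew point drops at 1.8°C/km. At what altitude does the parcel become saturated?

T and T_d converge at 9.8 − 1.8 = 8°C per km
Height above start = (16.3 − 7.5) / 8 = 1.1 km
LCL altitude = 1500 m + 1100 m = 2600 m

2600 m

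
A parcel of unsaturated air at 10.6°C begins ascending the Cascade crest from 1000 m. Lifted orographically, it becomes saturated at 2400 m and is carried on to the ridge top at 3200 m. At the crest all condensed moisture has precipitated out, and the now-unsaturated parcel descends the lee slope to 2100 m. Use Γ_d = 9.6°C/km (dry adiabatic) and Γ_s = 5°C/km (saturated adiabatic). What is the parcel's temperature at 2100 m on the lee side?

3.72°C

Dry to 2400 m: -9.6 × 1.4 km = -13.44°C, so T = -2.84°C.
Saturated to 3200 m: -5 × 0.8 km = -4°C, so T = -6.84°C.
Dry descent to 2100 m: +9.6 × 1.1 km = +10.56°C, so T = 3.72°C.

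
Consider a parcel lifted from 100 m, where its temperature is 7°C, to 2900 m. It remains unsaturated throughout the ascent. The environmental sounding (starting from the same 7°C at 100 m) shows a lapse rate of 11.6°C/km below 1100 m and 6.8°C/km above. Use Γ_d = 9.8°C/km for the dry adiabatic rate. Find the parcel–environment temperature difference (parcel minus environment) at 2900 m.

-3.6°C (parcel cooler than environment)

Parcel:
  100–2900 m, dry: Δz = 2.8 km ⇒ ΔT = -27.44°C; T = -20.44°C
Environment:
  100–1100 m, environment, lower layer: Δz = 1 km ⇒ ΔT = -11.6°C; T = -4.6°C
  1100–2900 m, environment, upper layer: Δz = 1.8 km ⇒ ΔT = -12.24°C; T = -16.84°C
T_parcel − T_env = -20.44 − (-16.84) = -3.6°C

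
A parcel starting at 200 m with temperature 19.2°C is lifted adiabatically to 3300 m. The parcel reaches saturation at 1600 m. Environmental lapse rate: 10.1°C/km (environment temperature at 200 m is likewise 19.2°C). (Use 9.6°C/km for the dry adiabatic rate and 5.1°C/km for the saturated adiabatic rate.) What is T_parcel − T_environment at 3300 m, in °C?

Parcel:
  200 → 1600 m (dry, 9.6°C/km): ΔT = -9.6 × 1.4 = -13.44°C → T = 5.76°C
  1600 → 3300 m (saturated, 5.1°C/km): ΔT = -5.1 × 1.7 = -8.67°C → T = -2.91°C
Environment:
  200 → 3300 m (environment, 10.1°C/km): ΔT = -10.1 × 3.1 = -31.31°C → T = -12.11°C
T_parcel − T_env = -2.91 − (-12.11) = +9.2°C

+9.2°C (parcel warmer than environment)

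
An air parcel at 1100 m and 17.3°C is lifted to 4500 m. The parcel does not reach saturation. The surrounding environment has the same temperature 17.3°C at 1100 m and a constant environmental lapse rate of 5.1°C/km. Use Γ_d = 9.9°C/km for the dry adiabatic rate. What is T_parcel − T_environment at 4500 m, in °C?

-16.32°C (parcel cooler than environment)

Parcel:
  1100 → 4500 m (dry, 9.9°C/km): ΔT = -9.9 × 3.4 = -33.66°C → T = -16.36°C
Environment:
  1100 → 4500 m (environment, 5.1°C/km): ΔT = -5.1 × 3.4 = -17.34°C → T = -0.04°C
T_parcel − T_env = -16.36 − (-0.04) = -16.32°C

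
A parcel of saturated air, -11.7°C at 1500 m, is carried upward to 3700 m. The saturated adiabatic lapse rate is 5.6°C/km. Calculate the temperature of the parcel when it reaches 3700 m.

-24.02°C

1500 → 3700 m (saturated adiabatic, 5.6°C/km): ΔT = -5.6 × 2.2 = -12.32°C → T = -24.02°C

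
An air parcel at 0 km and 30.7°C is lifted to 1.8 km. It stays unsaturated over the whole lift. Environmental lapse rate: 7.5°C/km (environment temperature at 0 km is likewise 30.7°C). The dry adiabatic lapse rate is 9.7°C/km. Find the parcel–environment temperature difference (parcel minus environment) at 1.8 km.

-3.96°C (parcel cooler than environment)

Parcel:
  0–1800 m, dry: Δz = 1.8 km ⇒ ΔT = -17.46°C; T = 13.24°C
Environment:
  0–1800 m, environment: Δz = 1.8 km ⇒ ΔT = -13.5°C; T = 17.2°C
T_parcel − T_env = 13.24 − 17.2 = -3.96°C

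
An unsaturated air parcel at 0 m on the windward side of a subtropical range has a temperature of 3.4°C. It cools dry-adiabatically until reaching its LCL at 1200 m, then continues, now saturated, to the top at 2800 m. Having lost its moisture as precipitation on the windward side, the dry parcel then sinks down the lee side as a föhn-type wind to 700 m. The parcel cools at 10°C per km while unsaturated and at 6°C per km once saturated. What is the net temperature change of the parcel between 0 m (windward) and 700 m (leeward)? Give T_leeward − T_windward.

-0.6°C

From 0 m to 1200 m (dry): cools by 10 × 1.2 = 12°C, giving -8.6°C.
From 1200 m to 2800 m (saturated): cools by 6 × 1.6 = 9.6°C, giving -18.2°C.
From 2800 m to 700 m (dry descent): warms by 10 × 2.1 = 21°C, giving 2.8°C.
Net change vs windward start: 2.8 − 3.4 = -0.6°C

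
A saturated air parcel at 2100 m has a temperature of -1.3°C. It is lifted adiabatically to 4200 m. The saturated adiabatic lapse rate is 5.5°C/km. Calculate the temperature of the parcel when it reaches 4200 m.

2100 → 4200 m (saturated adiabatic, 5.5°C/km): ΔT = -5.5 × 2.1 = -11.55°C → T = -12.85°C

-12.85°C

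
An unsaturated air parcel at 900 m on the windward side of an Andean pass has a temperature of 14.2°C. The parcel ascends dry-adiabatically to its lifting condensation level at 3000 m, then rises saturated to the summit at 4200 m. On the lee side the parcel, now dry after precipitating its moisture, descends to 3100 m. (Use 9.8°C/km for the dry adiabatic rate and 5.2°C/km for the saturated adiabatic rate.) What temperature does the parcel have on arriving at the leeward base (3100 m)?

-1.84°C

Dry to 3000 m: -9.8 × 2.1 km = -20.58°C, so T = -6.38°C.
Saturated to 4200 m: -5.2 × 1.2 km = -6.24°C, so T = -12.62°C.
Dry descent to 3100 m: +9.8 × 1.1 km = +10.78°C, so T = -1.84°C.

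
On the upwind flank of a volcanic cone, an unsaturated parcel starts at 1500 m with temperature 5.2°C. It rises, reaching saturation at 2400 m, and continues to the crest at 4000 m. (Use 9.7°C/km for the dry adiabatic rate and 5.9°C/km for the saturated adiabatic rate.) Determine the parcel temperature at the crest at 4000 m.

1500–2400 m, dry: Δz = 0.9 km ⇒ ΔT = -8.73°C; T = -3.53°C
2400–4000 m, saturated: Δz = 1.6 km ⇒ ΔT = -9.44°C; T = -12.97°C

-12.97°C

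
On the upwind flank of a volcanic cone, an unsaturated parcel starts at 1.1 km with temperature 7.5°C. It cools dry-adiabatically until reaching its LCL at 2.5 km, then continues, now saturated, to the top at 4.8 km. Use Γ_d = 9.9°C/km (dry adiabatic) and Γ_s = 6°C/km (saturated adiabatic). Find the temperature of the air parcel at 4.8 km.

1100–2500 m, dry: Δz = 1.4 km ⇒ ΔT = -13.86°C; T = -6.36°C
2500–4800 m, saturated: Δz = 2.3 km ⇒ ΔT = -13.8°C; T = -20.16°C

-20.16°C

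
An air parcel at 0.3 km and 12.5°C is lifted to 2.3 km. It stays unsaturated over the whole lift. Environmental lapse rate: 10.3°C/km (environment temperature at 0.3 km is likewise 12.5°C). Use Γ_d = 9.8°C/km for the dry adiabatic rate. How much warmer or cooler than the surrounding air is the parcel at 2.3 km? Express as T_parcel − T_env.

Parcel:
  Dry to 2300 m: -9.8 × 2 km = -19.6°C, so T = -7.1°C.
Environment:
  Environment to 2300 m: -10.3 × 2 km = -20.6°C, so T = -8.1°C.
T_parcel − T_env = -7.1 − (-8.1) = +1°C

+1°C (parcel warmer than environment)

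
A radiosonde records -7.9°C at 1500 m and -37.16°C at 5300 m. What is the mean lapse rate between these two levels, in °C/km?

7.7°C/km

Γ = −ΔT/Δz = (-7.9 − (-37.16)) / (5300 − 1500) m
  = 29.26°C / 3.8 km = 7.7°C/km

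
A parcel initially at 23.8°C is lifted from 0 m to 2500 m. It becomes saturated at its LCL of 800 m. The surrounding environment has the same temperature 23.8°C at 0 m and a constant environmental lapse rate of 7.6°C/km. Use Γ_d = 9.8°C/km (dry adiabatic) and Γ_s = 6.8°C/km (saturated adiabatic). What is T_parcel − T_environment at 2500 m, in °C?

Parcel:
  Dry to 800 m: -9.8 × 0.8 km = -7.84°C, so T = 15.96°C.
  Saturated to 2500 m: -6.8 × 1.7 km = -11.56°C, so T = 4.4°C.
Environment:
  Environment to 2500 m: -7.6 × 2.5 km = -19°C, so T = 4.8°C.
T_parcel − T_env = 4.4 − 4.8 = -0.4°C

-0.4°C (parcel cooler than environment)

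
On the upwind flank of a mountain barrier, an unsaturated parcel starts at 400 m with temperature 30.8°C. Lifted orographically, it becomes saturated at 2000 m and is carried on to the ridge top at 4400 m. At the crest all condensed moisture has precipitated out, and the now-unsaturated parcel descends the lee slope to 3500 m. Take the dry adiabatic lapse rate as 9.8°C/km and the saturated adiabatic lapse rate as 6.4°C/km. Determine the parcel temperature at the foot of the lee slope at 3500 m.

400–2000 m, dry: Δz = 1.6 km ⇒ ΔT = -15.68°C; T = 15.12°C
2000–4400 m, saturated: Δz = 2.4 km ⇒ ΔT = -15.36°C; T = -0.24°C
4400–3500 m, dry descent: Δz = 0.9 km ⇒ ΔT = +8.82°C; T = 8.58°C

8.58°C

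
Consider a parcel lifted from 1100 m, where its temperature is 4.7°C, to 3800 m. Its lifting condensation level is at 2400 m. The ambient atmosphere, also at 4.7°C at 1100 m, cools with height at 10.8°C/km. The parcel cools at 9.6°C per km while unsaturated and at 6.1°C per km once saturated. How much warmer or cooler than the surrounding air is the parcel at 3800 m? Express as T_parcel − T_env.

Parcel:
  Dry to 2400 m: -9.6 × 1.3 km = -12.48°C, so T = -7.78°C.
  Saturated to 3800 m: -6.1 × 1.4 km = -8.54°C, so T = -16.32°C.
Environment:
  Environment to 3800 m: -10.8 × 2.7 km = -29.16°C, so T = -24.46°C.
T_parcel − T_env = -16.32 − (-24.46) = +8.14°C

+8.14°C (parcel warmer than environment)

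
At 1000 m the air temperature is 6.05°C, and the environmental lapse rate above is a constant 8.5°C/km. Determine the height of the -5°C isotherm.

Height above start = (6.05 − (-5)) / 8.5 = 1.3 km
Altitude = 1000 m + 1300 m = 2300 m

2300 m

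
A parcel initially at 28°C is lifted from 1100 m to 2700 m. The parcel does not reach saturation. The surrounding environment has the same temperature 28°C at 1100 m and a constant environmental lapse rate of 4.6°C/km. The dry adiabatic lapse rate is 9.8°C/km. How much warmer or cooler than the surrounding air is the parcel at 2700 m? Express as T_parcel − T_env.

-8.32°C (parcel cooler than environment)

Parcel:
  Dry to 2700 m: -9.8 × 1.6 km = -15.68°C, so T = 12.32°C.
Environment:
  Environment to 2700 m: -4.6 × 1.6 km = -7.36°C, so T = 20.64°C.
T_parcel − T_env = 12.32 − 20.64 = -8.32°C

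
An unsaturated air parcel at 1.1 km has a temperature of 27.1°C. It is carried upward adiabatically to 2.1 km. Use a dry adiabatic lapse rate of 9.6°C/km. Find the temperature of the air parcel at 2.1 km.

1100 → 2100 m (dry adiabatic, 9.6°C/km): ΔT = -9.6 × 1 = -9.6°C → T = 17.5°C

17.5°C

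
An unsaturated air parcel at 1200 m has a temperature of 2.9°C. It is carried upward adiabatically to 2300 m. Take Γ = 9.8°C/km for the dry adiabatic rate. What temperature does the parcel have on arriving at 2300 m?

From 1200 m to 2300 m (dry adiabatic): cools by 9.8 × 1.1 = 10.78°C, giving -7.88°C.

-7.88°C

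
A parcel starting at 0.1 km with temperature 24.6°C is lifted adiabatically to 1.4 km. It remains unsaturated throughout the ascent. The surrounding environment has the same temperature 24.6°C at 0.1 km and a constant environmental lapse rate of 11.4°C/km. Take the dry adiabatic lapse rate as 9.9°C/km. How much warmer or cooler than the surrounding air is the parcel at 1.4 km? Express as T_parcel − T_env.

Parcel:
  Dry to 1400 m: -9.9 × 1.3 km = -12.87°C, so T = 11.73°C.
Environment:
  Environment to 1400 m: -11.4 × 1.3 km = -14.82°C, so T = 9.78°C.
T_parcel − T_env = 11.73 − 9.78 = +1.95°C

+1.95°C (parcel warmer than environment)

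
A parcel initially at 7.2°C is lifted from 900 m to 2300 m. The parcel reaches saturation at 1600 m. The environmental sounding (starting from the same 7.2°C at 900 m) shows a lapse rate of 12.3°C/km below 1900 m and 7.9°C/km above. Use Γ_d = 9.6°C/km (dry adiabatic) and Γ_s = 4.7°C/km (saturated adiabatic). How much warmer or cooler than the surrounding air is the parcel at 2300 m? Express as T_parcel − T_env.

+5.45°C (parcel warmer than environment)

Parcel:
  Dry to 1600 m: -9.6 × 0.7 km = -6.72°C, so T = 0.48°C.
  Saturated to 2300 m: -4.7 × 0.7 km = -3.29°C, so T = -2.81°C.
Environment:
  Environment, lower layer to 1900 m: -12.3 × 1 km = -12.3°C, so T = -5.1°C.
  Environment, upper layer to 2300 m: -7.9 × 0.4 km = -3.16°C, so T = -8.26°C.
T_parcel − T_env = -2.81 − (-8.26) = +5.45°C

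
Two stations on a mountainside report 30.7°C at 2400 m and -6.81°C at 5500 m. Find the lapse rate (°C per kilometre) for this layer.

Γ = −ΔT/Δz = (30.7 − (-6.81)) / (5500 − 2400) m
  = 37.51°C / 3.1 km = 12.1°C/km

12.1°C/km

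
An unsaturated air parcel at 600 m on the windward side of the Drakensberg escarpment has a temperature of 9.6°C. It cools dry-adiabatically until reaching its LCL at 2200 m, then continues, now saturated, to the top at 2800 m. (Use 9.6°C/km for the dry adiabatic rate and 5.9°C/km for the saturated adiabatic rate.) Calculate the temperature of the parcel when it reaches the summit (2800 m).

-9.3°C

600 → 2200 m (dry, 9.6°C/km): ΔT = -9.6 × 1.6 = -15.36°C → T = -5.76°C
2200 → 2800 m (saturated, 5.9°C/km): ΔT = -5.9 × 0.6 = -3.54°C → T = -9.3°C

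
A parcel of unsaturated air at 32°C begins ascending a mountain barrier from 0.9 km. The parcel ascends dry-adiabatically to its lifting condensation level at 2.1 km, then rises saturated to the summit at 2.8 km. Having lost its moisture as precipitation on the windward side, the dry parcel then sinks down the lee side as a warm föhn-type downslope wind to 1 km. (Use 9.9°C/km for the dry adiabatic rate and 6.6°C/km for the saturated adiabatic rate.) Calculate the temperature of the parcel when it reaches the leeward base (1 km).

33.32°C

900–2100 m, dry: Δz = 1.2 km ⇒ ΔT = -11.88°C; T = 20.12°C
2100–2800 m, saturated: Δz = 0.7 km ⇒ ΔT = -4.62°C; T = 15.5°C
2800–1000 m, dry descent: Δz = 1.8 km ⇒ ΔT = +17.82°C; T = 33.32°C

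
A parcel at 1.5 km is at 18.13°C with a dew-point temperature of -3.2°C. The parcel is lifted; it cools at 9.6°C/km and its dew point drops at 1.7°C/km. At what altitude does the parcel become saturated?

4.2 km

T and T_d converge at 9.6 − 1.7 = 7.9°C per km
Height above start = (18.13 − (-3.2)) / 7.9 = 2.7 km
LCL altitude = 1500 m + 2700 m = 4200 m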